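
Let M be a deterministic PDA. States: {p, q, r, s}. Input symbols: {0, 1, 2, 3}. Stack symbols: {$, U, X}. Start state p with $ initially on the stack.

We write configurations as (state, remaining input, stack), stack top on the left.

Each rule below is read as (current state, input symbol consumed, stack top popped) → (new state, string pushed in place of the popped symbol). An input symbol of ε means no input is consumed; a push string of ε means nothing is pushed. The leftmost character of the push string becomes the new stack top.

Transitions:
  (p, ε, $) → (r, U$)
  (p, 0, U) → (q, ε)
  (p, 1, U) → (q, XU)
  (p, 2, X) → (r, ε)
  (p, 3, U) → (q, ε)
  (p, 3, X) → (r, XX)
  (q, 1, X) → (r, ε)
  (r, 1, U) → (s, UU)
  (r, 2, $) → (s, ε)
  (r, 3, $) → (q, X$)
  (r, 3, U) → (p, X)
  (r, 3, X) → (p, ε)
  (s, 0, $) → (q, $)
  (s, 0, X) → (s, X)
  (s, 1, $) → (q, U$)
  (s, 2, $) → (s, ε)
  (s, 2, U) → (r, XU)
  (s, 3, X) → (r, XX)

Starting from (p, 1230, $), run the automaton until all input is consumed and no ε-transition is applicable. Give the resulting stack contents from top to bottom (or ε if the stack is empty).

U$

(p, 1230, $)
  ε-move, top $: go to r, push U$ → (r, 1230, U$)
  read 1, top U: go to s, push UU → (s, 230, UU$)
  read 2, top U: go to r, push XU → (r, 30, XUU$)
  read 3, top X: go to p, push ε → (p, 0, UU$)
  read 0, top U: go to q, push ε → (q, ε, U$)
All input consumed in state q with stack U$.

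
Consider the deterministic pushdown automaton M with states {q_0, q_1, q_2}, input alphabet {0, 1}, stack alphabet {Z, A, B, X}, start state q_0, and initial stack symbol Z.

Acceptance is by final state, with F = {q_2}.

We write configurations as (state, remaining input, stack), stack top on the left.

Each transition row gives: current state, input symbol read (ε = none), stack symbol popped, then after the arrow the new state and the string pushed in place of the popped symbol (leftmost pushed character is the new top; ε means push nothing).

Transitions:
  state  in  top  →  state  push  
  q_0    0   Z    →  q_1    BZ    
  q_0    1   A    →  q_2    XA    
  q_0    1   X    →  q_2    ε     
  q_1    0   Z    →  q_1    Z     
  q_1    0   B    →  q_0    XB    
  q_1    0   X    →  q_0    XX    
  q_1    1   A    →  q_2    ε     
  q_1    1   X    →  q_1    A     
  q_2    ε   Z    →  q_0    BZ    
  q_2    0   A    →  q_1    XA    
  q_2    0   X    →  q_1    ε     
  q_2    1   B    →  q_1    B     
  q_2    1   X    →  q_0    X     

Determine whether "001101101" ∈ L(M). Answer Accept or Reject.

(q_0, 001101101, Z)
  read 0, top Z: go to q_1, push BZ → (q_1, 01101101, BZ)
  read 0, top B: go to q_0, push XB → (q_0, 1101101, XBZ)
  read 1, top X: go to q_2, push ε → (q_2, 101101, BZ)
  read 1, top B: go to q_1, push B → (q_1, 01101, BZ)
  read 0, top B: go to q_0, push XB → (q_0, 1101, XBZ)
  read 1, top X: go to q_2, push ε → (q_2, 101, BZ)
  read 1, top B: go to q_1, push B → (q_1, 01, BZ)
  read 0, top B: go to q_0, push XB → (q_0, 1, XBZ)
  read 1, top X: go to q_2, push ε → (q_2, ε, BZ)
All input consumed; state q_2 ∈ F.

Accept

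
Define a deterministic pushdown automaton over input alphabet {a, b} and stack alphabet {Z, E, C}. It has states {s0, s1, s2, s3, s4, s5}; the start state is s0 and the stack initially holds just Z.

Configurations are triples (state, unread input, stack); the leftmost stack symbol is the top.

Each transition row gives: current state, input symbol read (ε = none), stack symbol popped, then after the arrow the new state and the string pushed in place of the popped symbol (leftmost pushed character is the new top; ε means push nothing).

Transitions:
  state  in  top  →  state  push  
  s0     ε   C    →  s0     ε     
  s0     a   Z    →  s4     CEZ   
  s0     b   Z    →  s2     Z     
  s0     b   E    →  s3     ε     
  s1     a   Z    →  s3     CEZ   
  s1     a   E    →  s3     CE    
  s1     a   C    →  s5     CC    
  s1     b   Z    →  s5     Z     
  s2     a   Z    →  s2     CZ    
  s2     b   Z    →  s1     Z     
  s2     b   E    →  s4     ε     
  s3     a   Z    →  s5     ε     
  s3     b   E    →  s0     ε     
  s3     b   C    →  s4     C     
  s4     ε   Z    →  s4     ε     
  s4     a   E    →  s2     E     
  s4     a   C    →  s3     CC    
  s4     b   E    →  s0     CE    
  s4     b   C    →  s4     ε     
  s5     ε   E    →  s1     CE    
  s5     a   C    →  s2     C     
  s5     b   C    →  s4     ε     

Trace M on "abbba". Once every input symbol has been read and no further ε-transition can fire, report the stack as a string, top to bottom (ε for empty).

ε

(s0, abbba, Z)
  read a, top Z: go to s4, push CEZ → (s4, bbba, CEZ)
  read b, top C: go to s4, push ε → (s4, bba, EZ)
  read b, top E: go to s0, push CE → (s0, ba, CEZ)
  ε-move, top C: go to s0, push ε → (s0, ba, EZ)
  read b, top E: go to s3, push ε → (s3, a, Z)
  read a, top Z: go to s5, push ε → (s5, ε, ε)
All input consumed in state s5 with stack ε.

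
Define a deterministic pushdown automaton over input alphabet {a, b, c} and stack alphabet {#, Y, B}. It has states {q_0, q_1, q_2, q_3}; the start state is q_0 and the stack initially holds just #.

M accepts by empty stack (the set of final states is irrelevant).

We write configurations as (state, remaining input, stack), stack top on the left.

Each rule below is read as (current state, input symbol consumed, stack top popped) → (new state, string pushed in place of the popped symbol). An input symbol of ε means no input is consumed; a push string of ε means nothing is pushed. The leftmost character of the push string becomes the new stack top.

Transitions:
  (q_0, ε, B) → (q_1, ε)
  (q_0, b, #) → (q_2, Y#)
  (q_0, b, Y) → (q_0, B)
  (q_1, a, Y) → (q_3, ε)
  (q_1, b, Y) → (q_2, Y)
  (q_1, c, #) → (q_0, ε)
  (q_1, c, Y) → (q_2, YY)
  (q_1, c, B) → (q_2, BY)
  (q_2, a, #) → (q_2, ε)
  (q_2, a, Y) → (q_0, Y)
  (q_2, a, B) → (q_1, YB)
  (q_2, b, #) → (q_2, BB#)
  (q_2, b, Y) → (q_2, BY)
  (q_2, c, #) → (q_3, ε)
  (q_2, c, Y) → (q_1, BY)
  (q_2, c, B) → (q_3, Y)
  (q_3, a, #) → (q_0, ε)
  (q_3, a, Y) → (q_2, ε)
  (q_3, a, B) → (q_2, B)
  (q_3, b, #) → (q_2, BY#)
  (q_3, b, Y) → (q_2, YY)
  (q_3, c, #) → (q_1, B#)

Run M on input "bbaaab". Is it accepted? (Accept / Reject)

(q_0, bbaaab, #)
  read b, top #: go to q_2, push Y# → (q_2, baaab, Y#)
  read b, top Y: go to q_2, push BY → (q_2, aaab, BY#)
  read a, top B: go to q_1, push YB → (q_1, aab, YBY#)
  read a, top Y: go to q_3, push ε → (q_3, ab, BY#)
  read a, top B: go to q_2, push B → (q_2, b, BY#)
No transition applies at (q_2, b, BY#); input not fully consumed.

Reject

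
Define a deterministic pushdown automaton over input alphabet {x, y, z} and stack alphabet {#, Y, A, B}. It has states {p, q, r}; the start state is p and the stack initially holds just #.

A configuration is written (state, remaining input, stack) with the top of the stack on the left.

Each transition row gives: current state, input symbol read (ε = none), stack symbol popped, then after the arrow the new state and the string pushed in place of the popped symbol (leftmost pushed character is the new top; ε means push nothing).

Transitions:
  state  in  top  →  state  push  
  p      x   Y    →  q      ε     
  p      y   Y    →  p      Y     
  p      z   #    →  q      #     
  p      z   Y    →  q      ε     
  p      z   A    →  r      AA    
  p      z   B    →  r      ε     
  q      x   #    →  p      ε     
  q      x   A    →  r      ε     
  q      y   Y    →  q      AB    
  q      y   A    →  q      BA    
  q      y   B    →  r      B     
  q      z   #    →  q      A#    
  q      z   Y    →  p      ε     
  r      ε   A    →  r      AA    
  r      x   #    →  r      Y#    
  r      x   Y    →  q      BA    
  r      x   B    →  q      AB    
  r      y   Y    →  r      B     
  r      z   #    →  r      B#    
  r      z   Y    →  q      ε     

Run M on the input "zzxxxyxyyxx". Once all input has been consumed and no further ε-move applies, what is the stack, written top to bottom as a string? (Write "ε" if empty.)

(p, zzxxxyxyyxx, #) ⊢ (q, zxxxyxyyxx, #) ⊢ (q, xxxyxyyxx, A#) ⊢ (r, xxyxyyxx, #) ⊢ (r, xyxyyxx, Y#) ⊢ (q, yxyyxx, BA#) ⊢ (r, xyyxx, BA#) ⊢ (q, yyxx, ABA#) ⊢ (q, yxx, BABA#) ⊢ (r, xx, BABA#) ⊢ (q, x, ABABA#) ⊢ (r, ε, BABA#)
All input consumed in state r with stack BABA#.

BABA#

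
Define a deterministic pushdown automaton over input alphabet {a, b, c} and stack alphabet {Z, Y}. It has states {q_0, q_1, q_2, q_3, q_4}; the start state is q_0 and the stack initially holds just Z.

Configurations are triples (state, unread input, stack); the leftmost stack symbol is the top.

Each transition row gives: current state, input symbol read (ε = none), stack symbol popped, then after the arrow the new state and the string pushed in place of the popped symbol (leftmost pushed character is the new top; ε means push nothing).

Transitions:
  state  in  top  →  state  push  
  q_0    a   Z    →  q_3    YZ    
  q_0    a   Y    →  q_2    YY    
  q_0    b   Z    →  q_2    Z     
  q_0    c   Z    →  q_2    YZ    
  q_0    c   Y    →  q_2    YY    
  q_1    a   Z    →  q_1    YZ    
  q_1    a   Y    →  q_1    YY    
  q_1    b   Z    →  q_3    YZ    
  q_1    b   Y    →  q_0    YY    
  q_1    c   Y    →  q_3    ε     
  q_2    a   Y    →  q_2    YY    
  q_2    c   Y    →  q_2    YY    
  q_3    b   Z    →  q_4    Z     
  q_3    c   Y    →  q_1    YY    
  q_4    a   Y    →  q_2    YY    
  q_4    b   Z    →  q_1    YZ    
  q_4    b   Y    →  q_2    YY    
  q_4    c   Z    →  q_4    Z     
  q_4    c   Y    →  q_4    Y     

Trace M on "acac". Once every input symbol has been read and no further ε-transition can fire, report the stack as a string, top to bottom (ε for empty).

(q_0, acac, Z)
  read a, top Z: go to q_3, push YZ → (q_3, cac, YZ)
  read c, top Y: go to q_1, push YY → (q_1, ac, YYZ)
  read a, top Y: go to q_1, push YY → (q_1, c, YYYZ)
  read c, top Y: go to q_3, push ε → (q_3, ε, YYZ)
All input consumed in state q_3 with stack YYZ.

YYZ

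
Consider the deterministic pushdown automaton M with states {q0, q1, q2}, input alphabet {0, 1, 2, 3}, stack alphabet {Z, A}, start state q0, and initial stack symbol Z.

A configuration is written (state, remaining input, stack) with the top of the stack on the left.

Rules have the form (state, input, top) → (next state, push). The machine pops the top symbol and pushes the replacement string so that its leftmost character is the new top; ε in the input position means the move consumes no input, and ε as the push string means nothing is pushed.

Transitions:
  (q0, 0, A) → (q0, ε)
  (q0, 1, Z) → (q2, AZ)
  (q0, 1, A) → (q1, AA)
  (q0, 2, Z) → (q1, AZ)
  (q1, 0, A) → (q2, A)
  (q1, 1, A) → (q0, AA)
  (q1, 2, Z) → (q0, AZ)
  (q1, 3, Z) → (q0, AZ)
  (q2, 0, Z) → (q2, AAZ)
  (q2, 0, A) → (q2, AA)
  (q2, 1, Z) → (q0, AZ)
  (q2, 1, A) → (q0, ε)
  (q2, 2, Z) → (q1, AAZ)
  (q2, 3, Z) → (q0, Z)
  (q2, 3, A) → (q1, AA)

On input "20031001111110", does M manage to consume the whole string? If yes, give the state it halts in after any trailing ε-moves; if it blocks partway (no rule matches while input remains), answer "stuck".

q0

(q0, 20031001111110, Z)
  read 2, top Z: go to q1, push AZ → (q1, 0031001111110, AZ)
  read 0, top A: go to q2, push A → (q2, 031001111110, AZ)
  read 0, top A: go to q2, push AA → (q2, 31001111110, AAZ)
  read 3, top A: go to q1, push AA → (q1, 1001111110, AAAZ)
  read 1, top A: go to q0, push AA → (q0, 001111110, AAAAZ)
  read 0, top A: go to q0, push ε → (q0, 01111110, AAAZ)
  read 0, top A: go to q0, push ε → (q0, 1111110, AAZ)
  read 1, top A: go to q1, push AA → (q1, 111110, AAAZ)
  read 1, top A: go to q0, push AA → (q0, 11110, AAAAZ)
  read 1, top A: go to q1, push AA → (q1, 1110, AAAAAZ)
  read 1, top A: go to q0, push AA → (q0, 110, AAAAAAZ)
  read 1, top A: go to q1, push AA → (q1, 10, AAAAAAAZ)
  read 1, top A: go to q0, push AA → (q0, 0, AAAAAAAAZ)
  read 0, top A: go to q0, push ε → (q0, ε, AAAAAAAZ)
All input consumed; M is in state q0.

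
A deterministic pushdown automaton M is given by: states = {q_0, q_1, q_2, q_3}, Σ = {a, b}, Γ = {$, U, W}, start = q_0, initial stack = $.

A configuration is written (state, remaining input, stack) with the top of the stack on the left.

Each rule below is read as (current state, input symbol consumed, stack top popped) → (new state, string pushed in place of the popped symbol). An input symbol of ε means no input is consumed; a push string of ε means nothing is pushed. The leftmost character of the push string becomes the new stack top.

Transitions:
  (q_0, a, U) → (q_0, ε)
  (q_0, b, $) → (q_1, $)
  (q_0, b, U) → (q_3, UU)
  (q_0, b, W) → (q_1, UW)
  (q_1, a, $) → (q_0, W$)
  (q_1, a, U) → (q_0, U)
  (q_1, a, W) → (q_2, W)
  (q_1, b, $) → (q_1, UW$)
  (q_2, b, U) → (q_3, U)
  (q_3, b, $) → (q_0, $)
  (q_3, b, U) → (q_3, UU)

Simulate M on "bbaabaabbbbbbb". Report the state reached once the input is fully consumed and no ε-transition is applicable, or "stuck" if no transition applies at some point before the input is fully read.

(q_0, bbaabaabbbbbbb, $)
  read b, top $: go to q_1, push $ → (q_1, baabaabbbbbbb, $)
  read b, top $: go to q_1, push UW$ → (q_1, aabaabbbbbbb, UW$)
  read a, top U: go to q_0, push U → (q_0, abaabbbbbbb, UW$)
  read a, top U: go to q_0, push ε → (q_0, baabbbbbbb, W$)
  read b, top W: go to q_1, push UW → (q_1, aabbbbbbb, UW$)
  read a, top U: go to q_0, push U → (q_0, abbbbbbb, UW$)
  read a, top U: go to q_0, push ε → (q_0, bbbbbbb, W$)
  read b, top W: go to q_1, push UW → (q_1, bbbbbb, UW$)
No transition for (q_1, b, top U); M blocks with input bbbbbb remaining.

stuck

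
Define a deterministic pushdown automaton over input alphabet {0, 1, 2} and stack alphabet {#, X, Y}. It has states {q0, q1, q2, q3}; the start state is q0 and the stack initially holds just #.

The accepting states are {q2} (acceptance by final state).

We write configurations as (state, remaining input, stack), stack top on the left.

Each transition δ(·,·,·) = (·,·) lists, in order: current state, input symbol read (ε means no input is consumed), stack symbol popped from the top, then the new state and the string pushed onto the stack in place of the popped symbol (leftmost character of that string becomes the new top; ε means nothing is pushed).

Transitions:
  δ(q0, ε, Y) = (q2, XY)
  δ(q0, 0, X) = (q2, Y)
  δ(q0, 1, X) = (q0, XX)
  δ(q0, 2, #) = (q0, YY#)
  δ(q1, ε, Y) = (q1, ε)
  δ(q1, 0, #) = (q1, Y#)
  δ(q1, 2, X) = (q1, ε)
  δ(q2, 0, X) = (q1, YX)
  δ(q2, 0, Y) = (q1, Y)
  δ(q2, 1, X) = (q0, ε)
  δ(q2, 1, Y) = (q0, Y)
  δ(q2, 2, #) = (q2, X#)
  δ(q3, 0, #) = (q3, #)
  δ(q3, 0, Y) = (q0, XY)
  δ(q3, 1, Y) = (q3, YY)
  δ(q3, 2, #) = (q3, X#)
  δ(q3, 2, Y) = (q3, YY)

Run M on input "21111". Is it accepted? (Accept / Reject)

(q0, 21111, #)
  read 2, top #: go to q0, push YY# → (q0, 1111, YY#)
  ε-move, top Y: go to q2, push XY → (q2, 1111, XYY#)
  read 1, top X: go to q0, push ε → (q0, 111, YY#)
  ε-move, top Y: go to q2, push XY → (q2, 111, XYY#)
  read 1, top X: go to q0, push ε → (q0, 11, YY#)
  ε-move, top Y: go to q2, push XY → (q2, 11, XYY#)
  read 1, top X: go to q0, push ε → (q0, 1, YY#)
  ε-move, top Y: go to q2, push XY → (q2, 1, XYY#)
  read 1, top X: go to q0, push ε → (q0, ε, YY#)
  ε-move, top Y: go to q2, push XY → (q2, ε, XYY#)
All input consumed; state q2 ∈ F.

Accept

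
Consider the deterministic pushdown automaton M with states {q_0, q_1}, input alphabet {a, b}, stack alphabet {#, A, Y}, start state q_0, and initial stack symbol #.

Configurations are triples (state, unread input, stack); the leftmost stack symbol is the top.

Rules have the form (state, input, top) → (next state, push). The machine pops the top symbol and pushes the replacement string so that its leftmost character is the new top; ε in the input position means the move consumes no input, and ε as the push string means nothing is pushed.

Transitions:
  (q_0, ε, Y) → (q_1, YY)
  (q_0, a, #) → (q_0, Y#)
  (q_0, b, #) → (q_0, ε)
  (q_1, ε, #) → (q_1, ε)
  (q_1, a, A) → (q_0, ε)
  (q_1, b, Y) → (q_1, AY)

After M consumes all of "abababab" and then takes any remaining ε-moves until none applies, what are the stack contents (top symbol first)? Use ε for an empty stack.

(q_0, abababab, #)
  read a, top #: go to q_0, push Y# → (q_0, bababab, Y#)
  ε-move, top Y: go to q_1, push YY → (q_1, bababab, YY#)
  read b, top Y: go to q_1, push AY → (q_1, ababab, AYY#)
  read a, top A: go to q_0, push ε → (q_0, babab, YY#)
  ε-move, top Y: go to q_1, push YY → (q_1, babab, YYY#)
  read b, top Y: go to q_1, push AY → (q_1, abab, AYYY#)
  read a, top A: go to q_0, push ε → (q_0, bab, YYY#)
  ε-move, top Y: go to q_1, push YY → (q_1, bab, YYYY#)
  read b, top Y: go to q_1, push AY → (q_1, ab, AYYYY#)
  read a, top A: go to q_0, push ε → (q_0, b, YYYY#)
  ε-move, top Y: go to q_1, push YY → (q_1, b, YYYYY#)
  read b, top Y: go to q_1, push AY → (q_1, ε, AYYYYY#)
All input consumed in state q_1 with stack AYYYYY#.

AYYYYY#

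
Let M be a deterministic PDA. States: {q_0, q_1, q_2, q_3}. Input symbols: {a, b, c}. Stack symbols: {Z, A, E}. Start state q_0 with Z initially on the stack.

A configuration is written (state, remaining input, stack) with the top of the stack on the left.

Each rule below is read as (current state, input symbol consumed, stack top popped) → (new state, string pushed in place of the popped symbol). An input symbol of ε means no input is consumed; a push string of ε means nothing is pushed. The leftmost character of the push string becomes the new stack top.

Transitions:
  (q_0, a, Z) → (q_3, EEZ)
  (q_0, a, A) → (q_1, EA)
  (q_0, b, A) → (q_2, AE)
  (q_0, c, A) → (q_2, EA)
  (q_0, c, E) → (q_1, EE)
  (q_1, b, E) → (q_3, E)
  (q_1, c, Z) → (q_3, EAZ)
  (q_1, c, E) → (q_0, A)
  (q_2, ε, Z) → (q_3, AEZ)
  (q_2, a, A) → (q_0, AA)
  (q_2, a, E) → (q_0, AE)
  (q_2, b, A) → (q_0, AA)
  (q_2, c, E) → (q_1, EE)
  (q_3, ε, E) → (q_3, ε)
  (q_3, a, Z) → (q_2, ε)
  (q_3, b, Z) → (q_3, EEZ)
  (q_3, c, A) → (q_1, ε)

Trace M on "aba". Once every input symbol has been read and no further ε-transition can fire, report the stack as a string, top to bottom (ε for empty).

(q_0, aba, Z) ⊢ (q_3, ba, EEZ) ⊢ (q_3, ba, EZ) ⊢ (q_3, ba, Z) ⊢ (q_3, a, EEZ) ⊢ (q_3, a, EZ) ⊢ (q_3, a, Z) ⊢ (q_2, ε, ε)
All input consumed in state q_2 with stack ε.

ε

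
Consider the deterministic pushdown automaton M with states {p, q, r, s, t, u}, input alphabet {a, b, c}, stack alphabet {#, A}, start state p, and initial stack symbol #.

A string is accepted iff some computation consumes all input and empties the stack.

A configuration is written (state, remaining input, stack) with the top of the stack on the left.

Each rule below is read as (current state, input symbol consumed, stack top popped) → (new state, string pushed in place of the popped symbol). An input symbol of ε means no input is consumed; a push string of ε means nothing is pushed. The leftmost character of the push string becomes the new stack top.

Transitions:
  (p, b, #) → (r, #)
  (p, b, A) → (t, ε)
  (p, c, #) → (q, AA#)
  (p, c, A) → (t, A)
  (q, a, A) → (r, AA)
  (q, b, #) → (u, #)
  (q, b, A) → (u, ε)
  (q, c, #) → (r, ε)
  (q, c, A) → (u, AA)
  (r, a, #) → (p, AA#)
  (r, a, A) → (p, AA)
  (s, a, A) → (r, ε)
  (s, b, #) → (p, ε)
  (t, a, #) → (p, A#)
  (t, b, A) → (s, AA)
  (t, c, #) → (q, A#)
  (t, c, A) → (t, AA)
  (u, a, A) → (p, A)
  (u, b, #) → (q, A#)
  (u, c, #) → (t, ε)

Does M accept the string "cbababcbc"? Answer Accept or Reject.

Accept

(p, cbababcbc, #)
  read c, top #: go to q, push AA# → (q, bababcbc, AA#)
  read b, top A: go to u, push ε → (u, ababcbc, A#)
  read a, top A: go to p, push A → (p, babcbc, A#)
  read b, top A: go to t, push ε → (t, abcbc, #)
  read a, top #: go to p, push A# → (p, bcbc, A#)
  read b, top A: go to t, push ε → (t, cbc, #)
  read c, top #: go to q, push A# → (q, bc, A#)
  read b, top A: go to u, push ε → (u, c, #)
  read c, top #: go to t, push ε → (t, ε, ε)
All input consumed and the stack is empty.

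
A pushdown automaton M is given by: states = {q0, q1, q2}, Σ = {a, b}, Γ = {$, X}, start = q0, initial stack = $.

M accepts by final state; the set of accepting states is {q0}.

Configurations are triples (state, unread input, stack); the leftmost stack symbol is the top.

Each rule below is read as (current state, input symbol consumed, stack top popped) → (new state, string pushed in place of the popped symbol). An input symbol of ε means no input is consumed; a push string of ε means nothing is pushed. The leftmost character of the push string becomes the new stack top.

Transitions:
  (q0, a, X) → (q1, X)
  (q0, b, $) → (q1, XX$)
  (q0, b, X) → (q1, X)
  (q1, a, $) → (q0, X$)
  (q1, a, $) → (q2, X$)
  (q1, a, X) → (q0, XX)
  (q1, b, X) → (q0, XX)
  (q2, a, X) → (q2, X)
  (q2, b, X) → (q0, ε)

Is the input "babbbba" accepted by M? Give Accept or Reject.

No computation consumes all input and reaches a final state.

Reject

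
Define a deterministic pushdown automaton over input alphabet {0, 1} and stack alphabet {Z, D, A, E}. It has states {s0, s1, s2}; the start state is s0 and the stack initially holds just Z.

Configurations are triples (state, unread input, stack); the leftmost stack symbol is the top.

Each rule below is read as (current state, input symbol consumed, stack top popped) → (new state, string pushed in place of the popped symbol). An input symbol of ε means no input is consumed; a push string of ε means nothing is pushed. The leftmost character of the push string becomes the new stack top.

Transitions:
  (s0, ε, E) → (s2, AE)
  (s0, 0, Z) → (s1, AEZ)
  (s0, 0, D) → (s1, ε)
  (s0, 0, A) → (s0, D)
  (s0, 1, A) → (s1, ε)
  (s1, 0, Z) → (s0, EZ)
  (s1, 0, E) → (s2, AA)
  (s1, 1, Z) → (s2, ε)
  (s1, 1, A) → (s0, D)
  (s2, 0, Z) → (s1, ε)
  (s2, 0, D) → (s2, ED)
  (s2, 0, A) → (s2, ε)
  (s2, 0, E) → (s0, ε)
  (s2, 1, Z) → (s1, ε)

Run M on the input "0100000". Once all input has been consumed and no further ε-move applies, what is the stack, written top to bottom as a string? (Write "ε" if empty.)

(s0, 0100000, Z)
  read 0, top Z: go to s1, push AEZ → (s1, 100000, AEZ)
  read 1, top A: go to s0, push D → (s0, 00000, DEZ)
  read 0, top D: go to s1, push ε → (s1, 0000, EZ)
  read 0, top E: go to s2, push AA → (s2, 000, AAZ)
  read 0, top A: go to s2, push ε → (s2, 00, AZ)
  read 0, top A: go to s2, push ε → (s2, 0, Z)
  read 0, top Z: go to s1, push ε → (s1, ε, ε)
All input consumed in state s1 with stack ε.

ε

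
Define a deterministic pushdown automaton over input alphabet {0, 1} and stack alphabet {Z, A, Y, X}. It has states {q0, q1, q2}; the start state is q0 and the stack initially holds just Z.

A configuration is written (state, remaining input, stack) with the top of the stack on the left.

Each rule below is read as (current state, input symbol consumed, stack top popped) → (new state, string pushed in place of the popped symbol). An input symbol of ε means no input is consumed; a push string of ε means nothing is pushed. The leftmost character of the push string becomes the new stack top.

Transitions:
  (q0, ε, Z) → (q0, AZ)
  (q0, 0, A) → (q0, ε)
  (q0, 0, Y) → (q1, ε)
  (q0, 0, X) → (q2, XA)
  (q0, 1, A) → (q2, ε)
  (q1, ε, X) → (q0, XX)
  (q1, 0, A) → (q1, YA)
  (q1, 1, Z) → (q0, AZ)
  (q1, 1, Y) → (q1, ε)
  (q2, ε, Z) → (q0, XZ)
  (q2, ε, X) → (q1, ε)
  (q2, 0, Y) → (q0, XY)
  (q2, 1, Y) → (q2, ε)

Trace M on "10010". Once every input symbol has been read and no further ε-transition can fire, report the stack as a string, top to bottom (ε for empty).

YAZ

(q0, 10010, Z)
  ε-move, top Z: go to q0, push AZ → (q0, 10010, AZ)
  read 1, top A: go to q2, push ε → (q2, 0010, Z)
  ε-move, top Z: go to q0, push XZ → (q0, 0010, XZ)
  read 0, top X: go to q2, push XA → (q2, 010, XAZ)
  ε-move, top X: go to q1, push ε → (q1, 010, AZ)
  read 0, top A: go to q1, push YA → (q1, 10, YAZ)
  read 1, top Y: go to q1, push ε → (q1, 0, AZ)
  read 0, top A: go to q1, push YA → (q1, ε, YAZ)
All input consumed in state q1 with stack YAZ.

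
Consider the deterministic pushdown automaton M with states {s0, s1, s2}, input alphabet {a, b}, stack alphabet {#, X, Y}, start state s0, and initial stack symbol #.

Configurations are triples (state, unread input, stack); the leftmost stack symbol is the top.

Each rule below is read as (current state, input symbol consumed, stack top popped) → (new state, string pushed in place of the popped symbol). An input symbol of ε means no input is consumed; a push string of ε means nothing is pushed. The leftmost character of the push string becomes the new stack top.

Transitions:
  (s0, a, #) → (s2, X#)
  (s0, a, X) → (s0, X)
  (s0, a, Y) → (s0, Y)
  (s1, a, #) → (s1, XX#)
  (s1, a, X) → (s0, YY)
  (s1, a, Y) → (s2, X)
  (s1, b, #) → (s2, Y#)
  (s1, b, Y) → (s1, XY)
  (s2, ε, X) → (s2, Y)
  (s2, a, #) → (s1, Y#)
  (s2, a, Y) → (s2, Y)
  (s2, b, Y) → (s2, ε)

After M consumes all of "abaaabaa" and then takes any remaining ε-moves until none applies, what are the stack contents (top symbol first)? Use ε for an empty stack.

(s0, abaaabaa, #) ⊢ (s2, baaabaa, X#) ⊢ (s2, baaabaa, Y#) ⊢ (s2, aaabaa, #) ⊢ (s1, aabaa, Y#) ⊢ (s2, abaa, X#) ⊢ (s2, abaa, Y#) ⊢ (s2, baa, Y#) ⊢ (s2, aa, #) ⊢ (s1, a, Y#) ⊢ (s2, ε, X#) ⊢ (s2, ε, Y#)
All input consumed in state s2 with stack Y#.

Y#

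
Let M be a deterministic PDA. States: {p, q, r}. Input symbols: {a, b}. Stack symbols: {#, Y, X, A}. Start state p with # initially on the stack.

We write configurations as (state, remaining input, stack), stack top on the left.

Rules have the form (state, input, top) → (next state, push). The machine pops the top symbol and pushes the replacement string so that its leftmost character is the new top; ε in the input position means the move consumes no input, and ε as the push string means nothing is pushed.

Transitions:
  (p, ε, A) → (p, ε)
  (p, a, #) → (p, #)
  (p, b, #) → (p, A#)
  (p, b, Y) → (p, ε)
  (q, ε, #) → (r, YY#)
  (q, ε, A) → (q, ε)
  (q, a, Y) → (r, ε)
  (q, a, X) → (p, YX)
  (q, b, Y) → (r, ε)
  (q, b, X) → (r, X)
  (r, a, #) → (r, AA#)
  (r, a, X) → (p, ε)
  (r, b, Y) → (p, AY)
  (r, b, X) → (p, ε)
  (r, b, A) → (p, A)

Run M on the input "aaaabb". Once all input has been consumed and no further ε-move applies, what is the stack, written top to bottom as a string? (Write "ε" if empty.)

(p, aaaabb, #) ⊢ (p, aaabb, #) ⊢ (p, aabb, #) ⊢ (p, abb, #) ⊢ (p, bb, #) ⊢ (p, b, A#) ⊢ (p, b, #) ⊢ (p, ε, A#) ⊢ (p, ε, #)
All input consumed in state p with stack #.

#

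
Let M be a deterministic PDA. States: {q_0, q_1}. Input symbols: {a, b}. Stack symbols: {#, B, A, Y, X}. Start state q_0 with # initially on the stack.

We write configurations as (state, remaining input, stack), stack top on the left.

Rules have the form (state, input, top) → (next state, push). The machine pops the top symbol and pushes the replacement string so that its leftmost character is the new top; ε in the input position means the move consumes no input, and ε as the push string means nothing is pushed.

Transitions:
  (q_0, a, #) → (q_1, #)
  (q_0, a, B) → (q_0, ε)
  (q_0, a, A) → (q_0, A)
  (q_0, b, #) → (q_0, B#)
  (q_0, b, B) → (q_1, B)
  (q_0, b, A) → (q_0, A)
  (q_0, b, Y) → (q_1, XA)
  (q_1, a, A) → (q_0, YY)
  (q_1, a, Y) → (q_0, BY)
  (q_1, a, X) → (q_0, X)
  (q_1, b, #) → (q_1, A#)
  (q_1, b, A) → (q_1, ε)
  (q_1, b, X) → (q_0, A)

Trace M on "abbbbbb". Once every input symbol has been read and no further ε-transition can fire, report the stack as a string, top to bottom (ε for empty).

#

(q_0, abbbbbb, #)
  read a, top #: go to q_1, push # → (q_1, bbbbbb, #)
  read b, top #: go to q_1, push A# → (q_1, bbbbb, A#)
  read b, top A: go to q_1, push ε → (q_1, bbbb, #)
  read b, top #: go to q_1, push A# → (q_1, bbb, A#)
  read b, top A: go to q_1, push ε → (q_1, bb, #)
  read b, top #: go to q_1, push A# → (q_1, b, A#)
  read b, top A: go to q_1, push ε → (q_1, ε, #)
All input consumed in state q_1 with stack #.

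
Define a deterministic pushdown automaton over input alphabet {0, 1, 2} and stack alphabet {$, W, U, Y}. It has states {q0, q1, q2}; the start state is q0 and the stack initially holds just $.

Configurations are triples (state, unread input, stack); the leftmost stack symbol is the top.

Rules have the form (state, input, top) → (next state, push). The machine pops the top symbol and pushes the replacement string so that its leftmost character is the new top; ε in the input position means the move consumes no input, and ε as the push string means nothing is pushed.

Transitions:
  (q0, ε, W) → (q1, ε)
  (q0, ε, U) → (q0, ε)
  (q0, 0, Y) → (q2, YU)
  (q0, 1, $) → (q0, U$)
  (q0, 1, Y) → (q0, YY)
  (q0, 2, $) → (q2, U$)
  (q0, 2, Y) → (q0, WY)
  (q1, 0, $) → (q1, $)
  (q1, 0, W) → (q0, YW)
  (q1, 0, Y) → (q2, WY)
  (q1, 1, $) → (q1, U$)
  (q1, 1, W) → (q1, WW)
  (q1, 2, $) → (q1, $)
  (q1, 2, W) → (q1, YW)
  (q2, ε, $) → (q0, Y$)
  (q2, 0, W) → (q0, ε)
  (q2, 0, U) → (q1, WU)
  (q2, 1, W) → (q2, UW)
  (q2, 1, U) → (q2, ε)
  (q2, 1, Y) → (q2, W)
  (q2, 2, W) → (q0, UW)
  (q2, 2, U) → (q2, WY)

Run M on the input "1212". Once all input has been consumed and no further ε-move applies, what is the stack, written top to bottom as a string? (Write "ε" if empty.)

Y$

(q0, 1212, $) ⊢ (q0, 212, U$) ⊢ (q0, 212, $) ⊢ (q2, 12, U$) ⊢ (q2, 2, $) ⊢ (q0, 2, Y$) ⊢ (q0, ε, WY$) ⊢ (q1, ε, Y$)
All input consumed in state q1 with stack Y$.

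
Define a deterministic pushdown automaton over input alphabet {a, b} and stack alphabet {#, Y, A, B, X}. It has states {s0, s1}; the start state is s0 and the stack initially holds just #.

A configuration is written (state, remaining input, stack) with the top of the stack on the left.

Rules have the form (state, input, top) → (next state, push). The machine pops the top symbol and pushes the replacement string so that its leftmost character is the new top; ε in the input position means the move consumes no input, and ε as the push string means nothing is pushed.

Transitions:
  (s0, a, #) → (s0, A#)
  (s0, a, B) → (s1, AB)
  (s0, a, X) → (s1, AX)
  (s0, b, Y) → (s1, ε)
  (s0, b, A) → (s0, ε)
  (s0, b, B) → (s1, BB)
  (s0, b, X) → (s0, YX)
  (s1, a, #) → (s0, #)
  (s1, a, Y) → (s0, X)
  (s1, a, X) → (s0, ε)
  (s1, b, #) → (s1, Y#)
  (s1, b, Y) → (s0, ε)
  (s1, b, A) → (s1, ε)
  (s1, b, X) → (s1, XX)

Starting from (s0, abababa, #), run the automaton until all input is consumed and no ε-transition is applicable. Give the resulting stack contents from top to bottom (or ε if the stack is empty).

A#

(s0, abababa, #) ⊢ (s0, bababa, A#) ⊢ (s0, ababa, #) ⊢ (s0, baba, A#) ⊢ (s0, aba, #) ⊢ (s0, ba, A#) ⊢ (s0, a, #) ⊢ (s0, ε, A#)
All input consumed in state s0 with stack A#.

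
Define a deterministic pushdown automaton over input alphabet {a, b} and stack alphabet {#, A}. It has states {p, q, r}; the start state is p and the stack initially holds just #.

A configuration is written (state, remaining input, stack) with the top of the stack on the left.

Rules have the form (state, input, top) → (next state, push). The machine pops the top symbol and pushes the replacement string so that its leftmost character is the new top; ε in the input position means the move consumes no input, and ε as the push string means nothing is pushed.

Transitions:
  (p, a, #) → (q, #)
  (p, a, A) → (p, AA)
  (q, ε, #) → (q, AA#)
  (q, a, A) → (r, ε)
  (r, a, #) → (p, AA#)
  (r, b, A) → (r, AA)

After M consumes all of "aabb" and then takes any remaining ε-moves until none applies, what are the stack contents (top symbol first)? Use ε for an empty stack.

AAA#

(p, aabb, #)
  read a, top #: go to q, push # → (q, abb, #)
  ε-move, top #: go to q, push AA# → (q, abb, AA#)
  read a, top A: go to r, push ε → (r, bb, A#)
  read b, top A: go to r, push AA → (r, b, AA#)
  read b, top A: go to r, push AA → (r, ε, AAA#)
All input consumed in state r with stack AAA#.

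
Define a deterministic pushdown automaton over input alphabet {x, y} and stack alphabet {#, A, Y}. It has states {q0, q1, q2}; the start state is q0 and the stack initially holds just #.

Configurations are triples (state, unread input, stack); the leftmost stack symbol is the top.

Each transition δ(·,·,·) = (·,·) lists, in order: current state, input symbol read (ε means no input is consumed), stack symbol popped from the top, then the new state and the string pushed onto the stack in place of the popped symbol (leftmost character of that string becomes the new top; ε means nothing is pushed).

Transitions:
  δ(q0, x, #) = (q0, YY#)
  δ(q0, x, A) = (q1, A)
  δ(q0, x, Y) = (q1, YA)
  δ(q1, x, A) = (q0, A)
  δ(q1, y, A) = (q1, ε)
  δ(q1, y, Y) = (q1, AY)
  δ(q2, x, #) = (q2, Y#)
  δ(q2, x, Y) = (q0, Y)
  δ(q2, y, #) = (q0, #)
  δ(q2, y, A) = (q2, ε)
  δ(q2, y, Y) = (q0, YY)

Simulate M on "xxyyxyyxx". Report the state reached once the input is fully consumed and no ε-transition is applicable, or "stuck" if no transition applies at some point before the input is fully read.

stuck

(q0, xxyyxyyxx, #) ⊢ (q0, xyyxyyxx, YY#) ⊢ (q1, yyxyyxx, YAY#) ⊢ (q1, yxyyxx, AYAY#) ⊢ (q1, xyyxx, YAY#)
No transition for (q1, x, top Y); M blocks with input xyyxx remaining.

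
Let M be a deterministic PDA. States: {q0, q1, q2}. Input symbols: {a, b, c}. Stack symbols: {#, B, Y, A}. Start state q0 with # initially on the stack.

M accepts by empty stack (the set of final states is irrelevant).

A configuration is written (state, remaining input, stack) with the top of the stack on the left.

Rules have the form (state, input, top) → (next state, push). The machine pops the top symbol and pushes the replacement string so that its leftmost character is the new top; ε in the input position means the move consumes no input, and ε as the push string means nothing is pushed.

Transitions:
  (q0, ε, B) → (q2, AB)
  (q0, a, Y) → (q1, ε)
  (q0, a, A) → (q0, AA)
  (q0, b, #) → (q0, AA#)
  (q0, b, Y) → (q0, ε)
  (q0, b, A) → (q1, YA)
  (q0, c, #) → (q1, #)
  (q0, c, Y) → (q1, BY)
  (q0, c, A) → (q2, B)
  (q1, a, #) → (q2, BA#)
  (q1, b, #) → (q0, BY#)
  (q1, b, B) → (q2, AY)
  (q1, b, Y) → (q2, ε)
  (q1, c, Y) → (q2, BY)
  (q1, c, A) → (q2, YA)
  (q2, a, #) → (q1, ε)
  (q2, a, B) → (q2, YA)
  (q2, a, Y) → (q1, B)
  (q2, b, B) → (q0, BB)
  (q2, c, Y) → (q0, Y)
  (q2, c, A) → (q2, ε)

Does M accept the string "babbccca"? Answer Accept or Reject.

Accept

(q0, babbccca, #)
  read b, top #: go to q0, push AA# → (q0, abbccca, AA#)
  read a, top A: go to q0, push AA → (q0, bbccca, AAA#)
  read b, top A: go to q1, push YA → (q1, bccca, YAAA#)
  read b, top Y: go to q2, push ε → (q2, ccca, AAA#)
  read c, top A: go to q2, push ε → (q2, cca, AA#)
  read c, top A: go to q2, push ε → (q2, ca, A#)
  read c, top A: go to q2, push ε → (q2, a, #)
  read a, top #: go to q1, push ε → (q1, ε, ε)
All input consumed and the stack is empty.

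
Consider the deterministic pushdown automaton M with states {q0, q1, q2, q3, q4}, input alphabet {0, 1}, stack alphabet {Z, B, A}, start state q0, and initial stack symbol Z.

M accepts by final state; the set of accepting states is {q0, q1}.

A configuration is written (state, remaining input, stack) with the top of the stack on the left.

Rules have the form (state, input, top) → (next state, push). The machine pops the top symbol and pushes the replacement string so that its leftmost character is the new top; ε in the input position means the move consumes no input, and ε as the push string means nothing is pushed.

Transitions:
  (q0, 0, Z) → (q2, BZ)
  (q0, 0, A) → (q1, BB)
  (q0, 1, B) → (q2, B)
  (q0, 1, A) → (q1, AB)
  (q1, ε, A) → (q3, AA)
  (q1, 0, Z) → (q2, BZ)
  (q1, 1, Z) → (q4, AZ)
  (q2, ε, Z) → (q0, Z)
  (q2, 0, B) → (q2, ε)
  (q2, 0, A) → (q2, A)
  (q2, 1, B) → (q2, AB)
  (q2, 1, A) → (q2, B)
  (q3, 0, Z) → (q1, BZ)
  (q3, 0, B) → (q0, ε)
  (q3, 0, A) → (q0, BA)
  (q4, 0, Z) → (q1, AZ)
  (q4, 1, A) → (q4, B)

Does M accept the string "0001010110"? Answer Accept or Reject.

(q0, 0001010110, Z) ⊢ (q2, 001010110, BZ) ⊢ (q2, 01010110, Z) ⊢ (q0, 01010110, Z) ⊢ (q2, 1010110, BZ) ⊢ (q2, 010110, ABZ) ⊢ (q2, 10110, ABZ) ⊢ (q2, 0110, BBZ) ⊢ (q2, 110, BZ) ⊢ (q2, 10, ABZ) ⊢ (q2, 0, BBZ) ⊢ (q2, ε, BZ)
All input consumed; state q2 ∉ F and no further ε-move applies.

Reject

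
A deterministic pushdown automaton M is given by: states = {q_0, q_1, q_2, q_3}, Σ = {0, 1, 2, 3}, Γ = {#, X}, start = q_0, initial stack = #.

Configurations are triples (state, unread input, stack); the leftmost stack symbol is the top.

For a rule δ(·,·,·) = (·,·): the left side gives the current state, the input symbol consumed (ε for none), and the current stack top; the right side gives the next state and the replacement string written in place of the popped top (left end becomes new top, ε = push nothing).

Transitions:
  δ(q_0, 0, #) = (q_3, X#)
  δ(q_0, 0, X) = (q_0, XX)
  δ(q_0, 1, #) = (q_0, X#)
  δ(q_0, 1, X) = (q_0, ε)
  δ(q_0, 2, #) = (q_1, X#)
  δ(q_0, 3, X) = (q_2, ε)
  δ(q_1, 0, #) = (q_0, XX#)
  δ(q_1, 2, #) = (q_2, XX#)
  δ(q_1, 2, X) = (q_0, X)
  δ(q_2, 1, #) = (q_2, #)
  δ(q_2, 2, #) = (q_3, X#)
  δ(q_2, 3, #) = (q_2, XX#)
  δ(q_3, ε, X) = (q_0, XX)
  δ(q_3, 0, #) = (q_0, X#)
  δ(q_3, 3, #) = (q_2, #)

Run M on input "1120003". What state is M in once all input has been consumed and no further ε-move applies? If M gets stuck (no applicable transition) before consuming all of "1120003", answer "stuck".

(q_0, 1120003, #)
  read 1, top #: go to q_0, push X# → (q_0, 120003, X#)
  read 1, top X: go to q_0, push ε → (q_0, 20003, #)
  read 2, top #: go to q_1, push X# → (q_1, 0003, X#)
No transition for (q_1, 0, top X); M blocks with input 0003 remaining.

stuck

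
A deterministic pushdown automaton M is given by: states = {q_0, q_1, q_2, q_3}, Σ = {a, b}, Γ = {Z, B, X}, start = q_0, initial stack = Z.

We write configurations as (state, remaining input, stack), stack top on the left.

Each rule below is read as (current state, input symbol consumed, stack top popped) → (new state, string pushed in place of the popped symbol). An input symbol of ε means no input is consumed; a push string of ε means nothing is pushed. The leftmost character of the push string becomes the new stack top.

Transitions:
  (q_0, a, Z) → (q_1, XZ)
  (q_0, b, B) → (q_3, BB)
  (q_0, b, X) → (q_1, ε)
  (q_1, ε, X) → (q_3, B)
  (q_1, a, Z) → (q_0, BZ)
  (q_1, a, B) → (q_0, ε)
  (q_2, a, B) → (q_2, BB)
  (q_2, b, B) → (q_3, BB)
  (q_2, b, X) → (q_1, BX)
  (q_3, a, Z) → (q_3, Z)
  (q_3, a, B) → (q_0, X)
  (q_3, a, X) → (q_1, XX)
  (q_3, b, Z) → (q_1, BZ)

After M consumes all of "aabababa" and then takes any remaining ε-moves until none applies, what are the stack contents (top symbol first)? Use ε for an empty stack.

(q_0, aabababa, Z) ⊢ (q_1, abababa, XZ) ⊢ (q_3, abababa, BZ) ⊢ (q_0, bababa, XZ) ⊢ (q_1, ababa, Z) ⊢ (q_0, baba, BZ) ⊢ (q_3, aba, BBZ) ⊢ (q_0, ba, XBZ) ⊢ (q_1, a, BZ) ⊢ (q_0, ε, Z)
All input consumed in state q_0 with stack Z.

Z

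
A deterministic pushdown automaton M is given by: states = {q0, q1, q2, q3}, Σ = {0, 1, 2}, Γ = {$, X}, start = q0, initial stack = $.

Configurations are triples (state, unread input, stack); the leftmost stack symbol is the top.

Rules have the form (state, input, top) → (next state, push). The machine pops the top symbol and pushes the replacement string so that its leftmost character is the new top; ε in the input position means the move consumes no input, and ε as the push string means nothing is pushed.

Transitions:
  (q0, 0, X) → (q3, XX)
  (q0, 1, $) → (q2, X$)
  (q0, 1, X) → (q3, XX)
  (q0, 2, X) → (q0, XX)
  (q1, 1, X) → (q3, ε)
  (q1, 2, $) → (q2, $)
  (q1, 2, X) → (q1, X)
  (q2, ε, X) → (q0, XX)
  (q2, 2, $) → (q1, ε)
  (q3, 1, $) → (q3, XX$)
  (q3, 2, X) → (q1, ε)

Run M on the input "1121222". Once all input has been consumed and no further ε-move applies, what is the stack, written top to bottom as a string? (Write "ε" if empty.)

(q0, 1121222, $)
  read 1, top $: go to q2, push X$ → (q2, 121222, X$)
  ε-move, top X: go to q0, push XX → (q0, 121222, XX$)
  read 1, top X: go to q3, push XX → (q3, 21222, XXX$)
  read 2, top X: go to q1, push ε → (q1, 1222, XX$)
  read 1, top X: go to q3, push ε → (q3, 222, X$)
  read 2, top X: go to q1, push ε → (q1, 22, $)
  read 2, top $: go to q2, push $ → (q2, 2, $)
  read 2, top $: go to q1, push ε → (q1, ε, ε)
All input consumed in state q1 with stack ε.

ε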